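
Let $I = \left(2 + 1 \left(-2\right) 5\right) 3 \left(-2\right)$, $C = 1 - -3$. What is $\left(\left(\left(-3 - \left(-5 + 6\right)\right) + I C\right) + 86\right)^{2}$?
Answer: $75076$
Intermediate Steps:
$C = 4$ ($C = 1 + 3 = 4$)
$I = 48$ ($I = \left(2 - 10\right) 3 \left(-2\right) = \left(-8\right) 3 \left(-2\right) = \left(-24\right) \left(-2\right) = 48$)
$\left(\left(\left(-3 - \left(-5 + 6\right)\right) + I C\right) + 86\right)^{2} = \left(\left(\left(-3 - \left(-5 + 6\right)\right) + 48 \cdot 4\right) + 86\right)^{2} = \left(\left(\left(-3 - 1\right) + 192\right) + 86\right)^{2} = \left(\left(-4 + 192\right) + 86\right)^{2} = \left(188 + 86\right)^{2} = 274^{2} = 75076$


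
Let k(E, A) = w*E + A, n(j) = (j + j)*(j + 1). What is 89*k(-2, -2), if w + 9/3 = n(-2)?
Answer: -356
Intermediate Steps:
n(j) = 2*j*(1 + j) (n(j) = (2*j)*(1 + j) = 2*j*(1 + j))
w = 1 (w = -3 + 2*(-2)*(1 - 2) = -3 + 2*(-2)*(-1) = -3 + 4 = 1)
k(E, A) = A + E (k(E, A) = 1*E + A = E + A = A + E)
89*k(-2, -2) = 89*(-2 - 2) = 89*(-4) = -356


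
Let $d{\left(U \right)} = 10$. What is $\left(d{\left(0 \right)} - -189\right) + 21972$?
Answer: $22171$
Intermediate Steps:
$\left(d{\left(0 \right)} - -189\right) + 21972 = \left(10 - -189\right) + 21972 = \left(10 + 189\right) + 21972 = 199 + 21972 = 22171$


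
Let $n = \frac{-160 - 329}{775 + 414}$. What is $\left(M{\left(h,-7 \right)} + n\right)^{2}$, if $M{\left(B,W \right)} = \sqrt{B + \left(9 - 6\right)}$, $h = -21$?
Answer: $- \frac{25207857}{1413721} - \frac{2934 i \sqrt{2}}{1189} \approx -17.831 - 3.4897 i$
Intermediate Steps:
$M{\left(B,W \right)} = \sqrt{3 + B}$ ($M{\left(B,W \right)} = \sqrt{B + 3} = \sqrt{3 + B}$)
$n = - \frac{489}{1189} \approx -0.41127$
$\left(M{\left(h,-7 \right)} + n\right)^{2} = \left(\sqrt{3 - 21} - \frac{489}{1189}\right)^{2} = \left(\sqrt{-18} - \frac{489}{1189}\right)^{2} = \left(3 i \sqrt{2} - \frac{489}{1189}\right)^{2} = \left(- \frac{489}{1189} + 3 i \sqrt{2}\right)^{2}$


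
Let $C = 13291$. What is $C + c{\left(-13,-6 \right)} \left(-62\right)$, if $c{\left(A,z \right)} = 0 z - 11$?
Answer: $13973$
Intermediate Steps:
$c{\left(A,z \right)} = -11$ ($c{\left(A,z \right)} = 0 - 11 = -11$)
$C + c{\left(-13,-6 \right)} \left(-62\right) = 13291 - -682 = 13291 + 682 = 13973$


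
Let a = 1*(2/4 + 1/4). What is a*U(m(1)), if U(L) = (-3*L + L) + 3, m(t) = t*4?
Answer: -15/4 ≈ -3.7500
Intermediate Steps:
m(t) = 4*t
a = 3/4 (a = 1*(2*(1/4) + 1*(1/4)) = 1*(1/2 + 1/4) = 1*(3/4) = 3/4 ≈ 0.75000)
U(L) = 3 - 2*L (U(L) = -2*L + 3 = 3 - 2*L)
a*U(m(1)) = 3*(3 - 8)/4 = (3/4)*(-5) = -15/4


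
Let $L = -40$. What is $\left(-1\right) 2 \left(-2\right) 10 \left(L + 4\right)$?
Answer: $-1440$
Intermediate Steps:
$\left(-1\right) 2 \left(-2\right) 10 \left(L + 4\right) = \left(-1\right) 2 \left(-2\right) 10 \left(-40 + 4\right) = \left(-2\right) \left(-2\right) 10 \left(-36\right) = 4 \cdot 10 \left(-36\right) = 40 \left(-36\right) = -1440$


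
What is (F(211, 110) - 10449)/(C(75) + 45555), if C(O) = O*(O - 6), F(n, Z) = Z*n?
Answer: 12761/50730 ≈ 0.25155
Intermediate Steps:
C(O) = O*(-6 + O)
(F(211, 110) - 10449)/(C(75) + 45555) = (110*211 - 10449)/(75*(-6 + 75) + 45555) = (23210 - 10449)/(75*69 + 45555) = 12761/(5175 + 45555) = 12761/50730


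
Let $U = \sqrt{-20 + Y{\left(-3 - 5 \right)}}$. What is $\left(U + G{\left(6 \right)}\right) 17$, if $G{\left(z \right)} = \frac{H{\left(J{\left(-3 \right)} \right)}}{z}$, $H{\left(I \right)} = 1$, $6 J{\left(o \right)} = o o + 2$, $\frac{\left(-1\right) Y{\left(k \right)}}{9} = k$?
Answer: $\frac{17}{6} + 34 \sqrt{13} \approx 125.42$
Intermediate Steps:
$Y{\left(k \right)} = - 9 k$
$J{\left(o \right)} = \frac{1}{3} + \frac{o^{2}}{6}$ ($J{\left(o \right)} = \frac{o o + 2}{6} = \frac{o^{2} + 2}{6} = \frac{2 + o^{2}}{6} = \frac{1}{3} + \frac{o^{2}}{6}$)
$G{\left(z \right)} = \frac{1}{z}$ ($G{\left(z \right)} = 1 \frac{1}{z} = \frac{1}{z}$)
$U = 2 \sqrt{13}$ ($U = \sqrt{-20 - 9 \left(-3 - 5\right)} = \sqrt{-20 - -72} = \sqrt{-20 + 72} = \sqrt{52} = 2 \sqrt{13} \approx 7.2111$)
$\left(U + G{\left(6 \right)}\right) 17 = \left(2 \sqrt{13} + \frac{1}{6}\right) 17 = \left(\frac{1}{6} + 2 \sqrt{13}\right) 17 = \frac{17}{6} + 34 \sqrt{13}$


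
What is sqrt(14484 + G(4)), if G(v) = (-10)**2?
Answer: 2*sqrt(3646) ≈ 120.76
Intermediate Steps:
G(v) = 100
sqrt(14484 + G(4)) = sqrt(14484 + 100) = sqrt(14584) = 2*sqrt(3646)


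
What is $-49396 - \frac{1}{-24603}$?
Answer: $- \frac{1215289787}{24603} \approx -49396.0$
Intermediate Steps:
$-49396 - \frac{1}{-24603} = -49396 - - \frac{1}{24603} = -49396 + \frac{1}{24603} = - \frac{1215289787}{24603}$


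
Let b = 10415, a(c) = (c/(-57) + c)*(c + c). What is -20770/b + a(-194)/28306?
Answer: 1039045094/1680399843 ≈ 0.61833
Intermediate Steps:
a(c) = 112*c²/57 (a(c) = (c*(-1/57) + c)*(2*c) = (-c/57 + c)*(2*c) = (56*c/57)*(2*c) = 112*c²/57)
-20770/b + a(-194)/28306 = -20770/10415 + ((112/57)*(-194)²)/28306 = -20770*1/10415 + ((112/57)*37636)*(1/28306) = -4154/2083 + (4215232/57)*(1/28306) = -4154/2083 + 2107616/806721 = 1039045094/1680399843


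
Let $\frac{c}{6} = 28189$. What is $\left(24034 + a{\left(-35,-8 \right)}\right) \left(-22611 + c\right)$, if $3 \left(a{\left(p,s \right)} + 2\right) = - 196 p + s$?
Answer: $3855899268$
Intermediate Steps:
$c = 169134$ ($c = 6 \cdot 28189 = 169134$)
$a{\left(p,s \right)} = -2 - \frac{196 p}{3} + \frac{s}{3}$ ($a{\left(p,s \right)} = -2 + \frac{- 196 p + s}{3} = -2 + \frac{s - 196 p}{3} = -2 - \left(- \frac{s}{3} + \frac{196 p}{3}\right) = -2 - \frac{196 p}{3} + \frac{s}{3}$)
$\left(24034 + a{\left(-35,-8 \right)}\right) \left(-22611 + c\right) = \left(24034 - -2282\right) \left(-22611 + 169134\right) = \left(24034 - -2282\right) 146523 = \left(24034 + 2282\right) 146523 = 26316 \cdot 146523 = 3855899268$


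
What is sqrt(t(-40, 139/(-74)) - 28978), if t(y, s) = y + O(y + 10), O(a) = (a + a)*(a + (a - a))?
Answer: I*sqrt(27218) ≈ 164.98*I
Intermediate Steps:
O(a) = 2*a**2 (O(a) = (2*a)*(a + 0) = (2*a)*a = 2*a**2)
t(y, s) = y + 2*(10 + y)**2 (t(y, s) = y + 2*(y + 10)**2 = y + 2*(10 + y)**2)
sqrt(t(-40, 139/(-74)) - 28978) = sqrt((-40 + 2*(10 - 40)**2) - 28978) = sqrt((-40 + 2*(-30)**2) - 28978) = sqrt((-40 + 2*900) - 28978) = sqrt((-40 + 1800) - 28978) = sqrt(1760 - 28978) = sqrt(-27218) = I*sqrt(27218)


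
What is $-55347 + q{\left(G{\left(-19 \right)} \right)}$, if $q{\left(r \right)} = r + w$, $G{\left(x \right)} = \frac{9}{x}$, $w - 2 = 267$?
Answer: $- \frac{1046491}{19} \approx -55079.0$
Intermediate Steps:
$w = 269$ ($w = 2 + 267 = 269$)
$q{\left(r \right)} = 269 + r$ ($q{\left(r \right)} = r + 269 = 269 + r$)
$-55347 + q{\left(G{\left(-19 \right)} \right)} = -55347 + \left(269 + \frac{9}{-19}\right) = -55347 + \left(269 + 9 \left(- \frac{1}{19}\right)\right) = -55347 + \left(269 - \frac{9}{19}\right) = -55347 + \frac{5102}{19} = - \frac{1046491}{19}$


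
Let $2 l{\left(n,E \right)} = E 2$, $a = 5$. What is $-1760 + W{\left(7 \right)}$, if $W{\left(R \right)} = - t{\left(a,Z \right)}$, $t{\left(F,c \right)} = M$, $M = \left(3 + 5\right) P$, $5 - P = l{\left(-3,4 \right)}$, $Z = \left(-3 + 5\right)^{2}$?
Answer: $-1768$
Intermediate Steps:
$Z = 4$ ($Z = 2^{2} = 4$)
$l{\left(n,E \right)} = E$ ($l{\left(n,E \right)} = \frac{E 2}{2} = \frac{2 E}{2} = E$)
$P = 1$ ($P = 5 - 4 = 1$)
$M = 8$ ($M = \left(3 + 5\right) 1 = 8 \cdot 1 = 8$)
$t{\left(F,c \right)} = 8$
$W{\left(R \right)} = -8$ ($W{\left(R \right)} = \left(-1\right) 8 = -8$)
$-1760 + W{\left(7 \right)} = -1760 - 8 = -1768$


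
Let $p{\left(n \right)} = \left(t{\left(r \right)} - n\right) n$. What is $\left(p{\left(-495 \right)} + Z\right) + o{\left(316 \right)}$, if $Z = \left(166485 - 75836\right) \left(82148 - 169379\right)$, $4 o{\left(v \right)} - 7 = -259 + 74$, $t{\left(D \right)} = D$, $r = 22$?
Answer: $- \frac{15815317757}{2} \approx -7.9077 \cdot 10^{9}$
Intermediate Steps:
$p{\left(n \right)} = n \left(22 - n\right)$ ($p{\left(n \right)} = \left(22 - n\right) n = n \left(22 - n\right)$)
$o{\left(v \right)} = - \frac{89}{2}$ ($o{\left(v \right)} = \frac{7}{4} + \frac{-259 + 74}{4} = \frac{7}{4} + \frac{1}{4} \left(-185\right) = \frac{7}{4} - \frac{185}{4} = - \frac{89}{2}$)
$Z = -7907402919$ ($Z = 90649 \left(-87231\right) = -7907402919$)
$\left(p{\left(-495 \right)} + Z\right) + o{\left(316 \right)} = \left(- 495 \left(22 - -495\right) - 7907402919\right) - \frac{89}{2} = \left(- 495 \left(22 + 495\right) - 7907402919\right) - \frac{89}{2} = \left(\left(-495\right) 517 - 7907402919\right) - \frac{89}{2} = \left(-255915 - 7907402919\right) - \frac{89}{2} = -7907658834 - \frac{89}{2} = - \frac{15815317757}{2}$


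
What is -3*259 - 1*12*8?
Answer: -873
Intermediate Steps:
-3*259 - 1*12*8 = -777 - 12*8 = -777 - 1*96 = -777 - 96 = -873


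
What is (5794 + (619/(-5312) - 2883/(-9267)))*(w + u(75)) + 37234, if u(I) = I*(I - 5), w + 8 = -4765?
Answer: 45962022659953/16408768 ≈ 2.8011e+6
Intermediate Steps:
w = -4773 (w = -8 - 4765 = -4773)
u(I) = I*(-5 + I)
(5794 + (619/(-5312) - 2883/(-9267)))*(w + u(75)) + 37234 = (5794 + (619/(-5312) - 2883/(-9267)))*(-4773 + 75*(-5 + 75)) + 37234 = (5794 + (619*(-1/5312) - 2883*(-1/9267)))*(-4773 + 75*70) + 37234 = (5794 + (-619/5312 + 961/3089))*(-4773 + 5250) + 37234 = (5794 + 3192741/16408768)*477 + 37234 = (95075594533/16408768)*477 + 37234 = 45351058592241/16408768 + 37234 = 45962022659953/16408768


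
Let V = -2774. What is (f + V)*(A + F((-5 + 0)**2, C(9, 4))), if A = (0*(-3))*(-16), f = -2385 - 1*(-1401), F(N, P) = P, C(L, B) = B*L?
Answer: -135288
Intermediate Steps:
f = -984 (f = -2385 + 1401 = -984)
A = 0 (A = 0*(-16) = 0)
(f + V)*(A + F((-5 + 0)**2, C(9, 4))) = (-984 - 2774)*(0 + 4*9) = -3758*(0 + 36) = -3758*36 = -135288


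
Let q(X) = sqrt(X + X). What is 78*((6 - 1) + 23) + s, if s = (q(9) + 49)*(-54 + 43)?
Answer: 1645 - 33*sqrt(2) ≈ 1598.3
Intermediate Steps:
q(X) = sqrt(2)*sqrt(X) (q(X) = sqrt(2*X) = sqrt(2)*sqrt(X))
s = -539 - 33*sqrt(2) (s = (sqrt(2)*sqrt(9) + 49)*(-54 + 43) = (sqrt(2)*3 + 49)*(-11) = (3*sqrt(2) + 49)*(-11) = (49 + 3*sqrt(2))*(-11) = -539 - 33*sqrt(2) ≈ -585.67)
78*((6 - 1) + 23) + s = 78*((6 - 1) + 23) + (-539 - 33*sqrt(2)) = 78*(5 + 23) + (-539 - 33*sqrt(2)) = 78*28 + (-539 - 33*sqrt(2)) = 2184 + (-539 - 33*sqrt(2)) = 1645 - 33*sqrt(2)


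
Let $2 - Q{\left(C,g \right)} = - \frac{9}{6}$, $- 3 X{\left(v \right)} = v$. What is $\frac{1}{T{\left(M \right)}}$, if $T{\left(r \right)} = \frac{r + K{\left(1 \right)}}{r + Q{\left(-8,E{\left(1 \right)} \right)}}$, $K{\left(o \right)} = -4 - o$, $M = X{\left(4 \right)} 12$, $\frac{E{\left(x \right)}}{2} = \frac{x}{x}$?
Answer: $\frac{25}{42} \approx 0.59524$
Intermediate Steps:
$E{\left(x \right)} = 2$ ($E{\left(x \right)} = 2 \frac{x}{x} = 2 \cdot 1 = 2$)
$X{\left(v \right)} = - \frac{v}{3}$
$M = -16$ ($M = \left(- \frac{1}{3}\right) 4 \cdot 12 = \left(- \frac{4}{3}\right) 12 = -16$)
$Q{\left(C,g \right)} = \frac{7}{2}$ ($Q{\left(C,g \right)} = 2 - - \frac{9}{6} = 2 - \left(-9\right) \frac{1}{6} = 2 - - \frac{3}{2} = 2 + \frac{3}{2} = \frac{7}{2}$)
$T{\left(r \right)} = \frac{-5 + r}{\frac{7}{2} + r}$ ($T{\left(r \right)} = \frac{r - 5}{r + \frac{7}{2}} = \frac{r - 5}{\frac{7}{2} + r} = \frac{-5 + r}{\frac{7}{2} + r}$)
$\frac{1}{T{\left(M \right)}} = \frac{1}{2 \frac{1}{7 + 2 \left(-16\right)} \left(-5 - 16\right)} = \frac{1}{2 \frac{1}{7 - 32} \left(-21\right)} = \frac{1}{2 \frac{1}{-25} \left(-21\right)} = \frac{1}{2 \left(- \frac{1}{25}\right) \left(-21\right)} = \frac{1}{\frac{42}{25}} = \frac{25}{42}$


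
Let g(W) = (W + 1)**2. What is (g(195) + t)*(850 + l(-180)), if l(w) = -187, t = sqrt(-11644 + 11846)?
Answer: 25469808 + 663*sqrt(202) ≈ 2.5479e+7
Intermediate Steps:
t = sqrt(202) ≈ 14.213
g(W) = (1 + W)**2
(g(195) + t)*(850 + l(-180)) = ((1 + 195)**2 + sqrt(202))*(850 - 187) = (196**2 + sqrt(202))*663 = (38416 + sqrt(202))*663 = 25469808 + 663*sqrt(202)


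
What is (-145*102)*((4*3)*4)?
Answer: -709920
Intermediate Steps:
(-145*102)*((4*3)*4) = -177480*4 = -14790*48 = -709920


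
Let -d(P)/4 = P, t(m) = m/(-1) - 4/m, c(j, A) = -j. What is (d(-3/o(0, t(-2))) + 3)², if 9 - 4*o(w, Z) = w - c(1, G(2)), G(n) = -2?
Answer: 81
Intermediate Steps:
t(m) = -m - 4/m (t(m) = m*(-1) - 4/m = -m - 4/m)
o(w, Z) = 2 - w/4 (o(w, Z) = 9/4 - (w - (-1))/4 = 9/4 - (w - 1*(-1))/4 = 9/4 - (w + 1)/4 = 9/4 - (1 + w)/4 = 9/4 + (-¼ - w/4) = 2 - w/4)
d(P) = -4*P
(d(-3/o(0, t(-2))) + 3)² = (-(-12)/(2 - ¼*0) + 3)² = (-(-12)/(2 + 0) + 3)² = (-(-12)/2 + 3)² = (-4*(-3/2) + 3)² = (6 + 3)² = 9² = 81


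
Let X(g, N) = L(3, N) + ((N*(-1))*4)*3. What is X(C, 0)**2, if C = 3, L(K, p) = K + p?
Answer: 9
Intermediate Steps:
X(g, N) = 3 - 11*N (X(g, N) = (3 + N) + ((N*(-1))*4)*3 = (3 + N) + (-N*4)*3 = (3 + N) - 4*N*3 = (3 + N) - 12*N = 3 - 11*N)
X(C, 0)**2 = (3 - 11*0)**2 = (3 + 0)**2 = 3**2 = 9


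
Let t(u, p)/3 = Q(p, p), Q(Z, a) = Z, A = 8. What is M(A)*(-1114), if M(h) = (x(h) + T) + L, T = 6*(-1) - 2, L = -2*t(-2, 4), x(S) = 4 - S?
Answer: 40104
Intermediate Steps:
t(u, p) = 3*p
L = -24 (L = -6*4 = -2*12 = -24)
T = -8 (T = -6 - 2 = -8)
M(h) = -28 - h (M(h) = ((4 - h) - 8) - 24 = (-4 - h) - 24 = -28 - h)
M(A)*(-1114) = (-28 - 1*8)*(-1114) = (-28 - 8)*(-1114) = -36*(-1114) = 40104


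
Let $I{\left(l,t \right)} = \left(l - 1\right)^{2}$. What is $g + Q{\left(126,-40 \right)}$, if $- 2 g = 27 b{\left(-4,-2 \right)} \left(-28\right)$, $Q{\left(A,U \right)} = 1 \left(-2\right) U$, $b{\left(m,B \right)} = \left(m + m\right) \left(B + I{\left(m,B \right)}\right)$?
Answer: $-69472$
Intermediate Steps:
$I{\left(l,t \right)} = \left(-1 + l\right)^{2}$
$b{\left(m,B \right)} = 2 m \left(B + \left(-1 + m\right)^{2}\right)$ ($b{\left(m,B \right)} = \left(m + m\right) \left(B + \left(-1 + m\right)^{2}\right) = 2 m \left(B + \left(-1 + m\right)^{2}\right)$)
$Q{\left(A,U \right)} = - 2 U$
$g = -69552$ ($g = - \frac{27 \cdot 2 \left(-4\right) \left(-2 + \left(-1 - 4\right)^{2}\right) \left(-28\right)}{2} = - \frac{27 \cdot 2 \left(-4\right) \left(-2 + \left(-5\right)^{2}\right) \left(-28\right)}{2} = - \frac{27 \cdot 2 \left(-4\right) \left(-2 + 25\right) \left(-28\right)}{2} = - \frac{27 \cdot 2 \left(-4\right) 23 \left(-28\right)}{2} = - \frac{27 \left(-184\right) \left(-28\right)}{2} = - \frac{\left(-4968\right) \left(-28\right)}{2} = \left(- \frac{1}{2}\right) 139104 = -69552$)
$g + Q{\left(126,-40 \right)} = -69552 - -80 = -69552 + 80 = -69472$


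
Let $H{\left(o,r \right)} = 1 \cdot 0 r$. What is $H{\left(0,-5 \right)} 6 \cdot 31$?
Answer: $0$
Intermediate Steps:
$H{\left(o,r \right)} = 0$ ($H{\left(o,r \right)} = 0 r = 0$)
$H{\left(0,-5 \right)} 6 \cdot 31 = 0 \cdot 6 \cdot 31 = 0 \cdot 31 = 0$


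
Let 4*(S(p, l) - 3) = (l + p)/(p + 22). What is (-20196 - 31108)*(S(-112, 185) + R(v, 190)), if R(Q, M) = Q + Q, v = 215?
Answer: -999190291/45 ≈ -2.2204e+7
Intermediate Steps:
R(Q, M) = 2*Q
S(p, l) = 3 + (l + p)/(4*(22 + p)) (S(p, l) = 3 + ((l + p)/(p + 22))/4 = 3 + ((l + p)/(22 + p))/4 = 3 + (l + p)/(4*(22 + p)))
(-20196 - 31108)*(S(-112, 185) + R(v, 190)) = (-20196 - 31108)*((264 + 185 + 13*(-112))/(4*(22 - 112)) + 2*215) = -51304*((¼)*(264 + 185 - 1456)/(-90) + 430) = -51304*((¼)*(-1/90)*(-1007) + 430) = -51304*(1007/360 + 430) = -51304*155807/360 = -999190291/45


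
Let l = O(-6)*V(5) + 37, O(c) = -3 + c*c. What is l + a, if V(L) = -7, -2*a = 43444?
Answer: -21916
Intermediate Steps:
a = -21722 (a = -1/2*43444 = -21722)
O(c) = -3 + c**2
l = -194 (l = (-3 + (-6)**2)*(-7) + 37 = (-3 + 36)*(-7) + 37 = 33*(-7) + 37 = -231 + 37 = -194)
l + a = -194 - 21722 = -21916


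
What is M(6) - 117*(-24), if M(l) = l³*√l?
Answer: 2808 + 216*√6 ≈ 3337.1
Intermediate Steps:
M(l) = l^(7/2)
M(6) - 117*(-24) = 6^(7/2) - 117*(-24) = 216*√6 + 2808 = 2808 + 216*√6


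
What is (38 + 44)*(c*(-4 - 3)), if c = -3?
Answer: 1722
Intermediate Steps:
(38 + 44)*(c*(-4 - 3)) = (38 + 44)*(-3*(-4 - 3)) = 82*(-3*(-7)) = 82*21 = 1722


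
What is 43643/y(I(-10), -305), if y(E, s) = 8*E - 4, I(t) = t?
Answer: -43643/84 ≈ -519.56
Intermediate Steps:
y(E, s) = -4 + 8*E
43643/y(I(-10), -305) = 43643/(-4 + 8*(-10)) = 43643/(-4 - 80) = 43643/(-84) = 43643*(-1/84) = -43643/84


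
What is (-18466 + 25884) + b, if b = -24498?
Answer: -17080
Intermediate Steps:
(-18466 + 25884) + b = (-18466 + 25884) - 24498 = 7418 - 24498 = -17080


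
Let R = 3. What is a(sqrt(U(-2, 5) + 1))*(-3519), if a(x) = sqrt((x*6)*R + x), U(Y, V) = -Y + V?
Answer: -3519*2**(3/4)*sqrt(19) ≈ -25797.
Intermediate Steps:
U(Y, V) = V - Y
a(x) = sqrt(19)*sqrt(x) (a(x) = sqrt((x*6)*3 + x) = sqrt((6*x)*3 + x) = sqrt(18*x + x) = sqrt(19*x) = sqrt(19)*sqrt(x))
a(sqrt(U(-2, 5) + 1))*(-3519) = (sqrt(19)*sqrt(sqrt((5 - 1*(-2)) + 1)))*(-3519) = (sqrt(19)*sqrt(sqrt((5 + 2) + 1)))*(-3519) = (sqrt(19)*sqrt(sqrt(7 + 1)))*(-3519) = (sqrt(19)*sqrt(sqrt(8)))*(-3519) = (sqrt(19)*sqrt(2*sqrt(2)))*(-3519) = (sqrt(19)*2**(3/4))*(-3519) = (2**(3/4)*sqrt(19))*(-3519) = -3519*2**(3/4)*sqrt(19)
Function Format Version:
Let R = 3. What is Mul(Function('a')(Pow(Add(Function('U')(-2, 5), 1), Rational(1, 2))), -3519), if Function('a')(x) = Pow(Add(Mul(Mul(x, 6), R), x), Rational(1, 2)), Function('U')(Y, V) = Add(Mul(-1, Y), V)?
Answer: Mul(-3519, Pow(2, Rational(3, 4)), Pow(19, Rational(1, 2))) ≈ -25797.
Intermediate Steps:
Function('U')(Y, V) = Add(V, Mul(-1, Y))
Function('a')(x) = Mul(Pow(19, Rational(1, 2)), Pow(x, Rational(1, 2))) (Function('a')(x) = Pow(Add(Mul(Mul(x, 6), 3), x), Rational(1, 2)) = Pow(Add(Mul(Mul(6, x), 3), x), Rational(1, 2)) = Pow(Add(Mul(18, x), x), Rational(1, 2)) = Pow(Mul(19, x), Rational(1, 2)) = Mul(Pow(19, Rational(1, 2)), Pow(x, Rational(1, 2))))
Mul(Function('a')(Pow(Add(Function('U')(-2, 5), 1), Rational(1, 2))), -3519) = Mul(Mul(Pow(19, Rational(1, 2)), Pow(Pow(Add(Add(5, Mul(-1, -2)), 1), Rational(1, 2)), Rational(1, 2))), -3519) = Mul(Mul(Pow(19, Rational(1, 2)), Pow(Pow(Add(Add(5, 2), 1), Rational(1, 2)), Rational(1, 2))), -3519) = Mul(Mul(Pow(19, Rational(1, 2)), Pow(Pow(Add(7, 1), Rational(1, 2)), Rational(1, 2))), -3519) = Mul(Mul(Pow(19, Rational(1, 2)), Pow(Pow(8, Rational(1, 2)), Rational(1, 2))), -3519) = Mul(Mul(Pow(19, Rational(1, 2)), Pow(Mul(2, Pow(2, Rational(1, 2))), Rational(1, 2))), -3519) = Mul(Mul(Pow(19, Rational(1, 2)), Pow(2, Rational(3, 4))), -3519) = Mul(Mul(Pow(2, Rational(3, 4)), Pow(19, Rational(1, 2))), -3519) = Mul(-3519, Pow(2, Rational(3, 4)), Pow(19, Rational(1, 2)))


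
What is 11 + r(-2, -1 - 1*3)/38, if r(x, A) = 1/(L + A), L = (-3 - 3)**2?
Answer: 13377/1216 ≈ 11.001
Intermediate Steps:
L = 36 (L = (-6)**2 = 36)
r(x, A) = 1/(36 + A)
11 + r(-2, -1 - 1*3)/38 = 11 + 1/(38*(36 + (-1 - 1*3))) = 11 + 1/(38*(36 + (-1 - 3))) = 11 + 1/(38*(36 - 4)) = 11 + (1/38)/32 = 11 + (1/38)*(1/32) = 11 + 1/1216 = 13377/1216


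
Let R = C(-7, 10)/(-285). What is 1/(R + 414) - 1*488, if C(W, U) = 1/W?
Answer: -403052333/825931 ≈ -488.00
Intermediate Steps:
R = 1/1995 (R = 1/(-7*(-285)) = -⅐*(-1/285) = 1/1995 ≈ 0.00050125)
1/(R + 414) - 1*488 = 1/(1/1995 + 414) - 1*488 = 1/(825931/1995) - 488 = 1995/825931 - 488 = -403052333/825931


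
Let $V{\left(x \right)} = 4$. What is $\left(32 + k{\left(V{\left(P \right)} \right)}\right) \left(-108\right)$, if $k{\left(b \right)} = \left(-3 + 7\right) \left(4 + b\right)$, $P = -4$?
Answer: $-6912$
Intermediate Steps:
$k{\left(b \right)} = 16 + 4 b$ ($k{\left(b \right)} = 4 \left(4 + b\right) = 16 + 4 b$)
$\left(32 + k{\left(V{\left(P \right)} \right)}\right) \left(-108\right) = \left(32 + \left(16 + 4 \cdot 4\right)\right) \left(-108\right) = \left(32 + \left(16 + 16\right)\right) \left(-108\right) = \left(32 + 32\right) \left(-108\right) = 64 \left(-108\right) = -6912$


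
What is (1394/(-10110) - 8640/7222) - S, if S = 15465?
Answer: -282316355792/18253605 ≈ -15466.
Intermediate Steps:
(1394/(-10110) - 8640/7222) - S = (1394/(-10110) - 8640/7222) - 1*15465 = (1394*(-1/10110) - 8640*1/7222) - 15465 = (-697/5055 - 4320/3611) - 15465 = -24354467/18253605 - 15465 = -282316355792/18253605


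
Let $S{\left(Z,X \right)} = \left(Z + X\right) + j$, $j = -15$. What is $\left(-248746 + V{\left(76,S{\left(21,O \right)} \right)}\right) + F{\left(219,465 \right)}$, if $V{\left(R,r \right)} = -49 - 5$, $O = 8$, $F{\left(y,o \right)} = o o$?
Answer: $-32575$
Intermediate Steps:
$F{\left(y,o \right)} = o^{2}$
$S{\left(Z,X \right)} = -15 + X + Z$ ($S{\left(Z,X \right)} = \left(Z + X\right) - 15 = \left(X + Z\right) - 15 = -15 + X + Z$)
$V{\left(R,r \right)} = -54$
$\left(-248746 + V{\left(76,S{\left(21,O \right)} \right)}\right) + F{\left(219,465 \right)} = \left(-248746 - 54\right) + 465^{2} = -248800 + 216225 = -32575$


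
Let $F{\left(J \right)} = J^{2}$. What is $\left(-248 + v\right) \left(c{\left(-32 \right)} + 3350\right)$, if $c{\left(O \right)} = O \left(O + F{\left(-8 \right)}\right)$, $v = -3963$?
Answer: $-9794786$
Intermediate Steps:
$c{\left(O \right)} = O \left(64 + O\right)$ ($c{\left(O \right)} = O \left(O + \left(-8\right)^{2}\right) = O \left(O + 64\right) = O \left(64 + O\right)$)
$\left(-248 + v\right) \left(c{\left(-32 \right)} + 3350\right) = \left(-248 - 3963\right) \left(- 32 \left(64 - 32\right) + 3350\right) = - 4211 \left(\left(-32\right) 32 + 3350\right) = - 4211 \left(-1024 + 3350\right) = \left(-4211\right) 2326 = -9794786$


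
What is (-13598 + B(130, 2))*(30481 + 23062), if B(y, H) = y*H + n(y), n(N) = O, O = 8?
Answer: -713728190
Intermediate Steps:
n(N) = 8
B(y, H) = 8 + H*y (B(y, H) = y*H + 8 = H*y + 8 = 8 + H*y)
(-13598 + B(130, 2))*(30481 + 23062) = (-13598 + (8 + 2*130))*(30481 + 23062) = (-13598 + (8 + 260))*53543 = (-13598 + 268)*53543 = -13330*53543 = -713728190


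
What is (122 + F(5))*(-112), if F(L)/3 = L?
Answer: -15344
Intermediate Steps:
F(L) = 3*L
(122 + F(5))*(-112) = (122 + 3*5)*(-112) = (122 + 15)*(-112) = 137*(-112) = -15344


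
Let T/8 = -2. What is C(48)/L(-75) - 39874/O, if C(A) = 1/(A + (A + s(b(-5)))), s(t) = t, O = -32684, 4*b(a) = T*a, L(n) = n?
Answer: 86717779/71087700 ≈ 1.2199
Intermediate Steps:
T = -16 (T = 8*(-2) = -16)
b(a) = -4*a (b(a) = (-16*a)/4 = -4*a)
C(A) = 1/(20 + 2*A) (C(A) = 1/(A + (A - 4*(-5))) = 1/(A + (A + 20)) = 1/(A + (20 + A)) = 1/(20 + 2*A))
C(48)/L(-75) - 39874/O = (1/(2*(10 + 48)))/(-75) - 39874/(-32684) = ((½)/58)*(-1/75) - 39874*(-1/32684) = ((½)*(1/58))*(-1/75) + 19937/16342 = (1/116)*(-1/75) + 19937/16342 = -1/8700 + 19937/16342 = 86717779/71087700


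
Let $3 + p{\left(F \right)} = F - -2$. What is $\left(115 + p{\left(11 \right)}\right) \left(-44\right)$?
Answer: $-5500$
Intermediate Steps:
$p{\left(F \right)} = -1 + F$ ($p{\left(F \right)} = -3 + \left(F - -2\right) = -3 + \left(F + 2\right) = -3 + \left(2 + F\right) = -1 + F$)
$\left(115 + p{\left(11 \right)}\right) \left(-44\right) = \left(115 + \left(-1 + 11\right)\right) \left(-44\right) = \left(115 + 10\right) \left(-44\right) = 125 \left(-44\right) = -5500$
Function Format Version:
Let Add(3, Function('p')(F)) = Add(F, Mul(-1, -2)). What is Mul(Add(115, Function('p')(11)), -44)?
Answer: -5500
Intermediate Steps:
Function('p')(F) = Add(-1, F) (Function('p')(F) = Add(-3, Add(F, Mul(-1, -2))) = Add(-3, Add(F, 2)) = Add(-3, Add(2, F)) = Add(-1, F))
Mul(Add(115, Function('p')(11)), -44) = Mul(Add(115, Add(-1, 11)), -44) = Mul(Add(115, 10), -44) = Mul(125, -44) = -5500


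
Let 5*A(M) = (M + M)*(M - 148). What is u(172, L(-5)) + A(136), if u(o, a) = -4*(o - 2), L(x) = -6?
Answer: -6664/5 ≈ -1332.8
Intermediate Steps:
A(M) = 2*M*(-148 + M)/5 (A(M) = ((M + M)*(M - 148))/5 = ((2*M)*(-148 + M))/5 = (2*M*(-148 + M))/5 = 2*M*(-148 + M)/5)
u(o, a) = 8 - 4*o (u(o, a) = -4*(-2 + o) = 8 - 4*o)
u(172, L(-5)) + A(136) = (8 - 4*172) + (2/5)*136*(-148 + 136) = (8 - 688) + (2/5)*136*(-12) = -680 - 3264/5 = -6664/5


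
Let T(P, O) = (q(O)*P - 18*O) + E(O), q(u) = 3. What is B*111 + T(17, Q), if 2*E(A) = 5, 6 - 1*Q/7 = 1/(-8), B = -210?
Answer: -96113/4 ≈ -24028.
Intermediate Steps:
Q = 343/8 (Q = 42 - 7/(-8) = 42 - 7*(-1)/8 = 42 - 7*(-1/8) = 42 + 7/8 = 343/8 ≈ 42.875)
E(A) = 5/2 (E(A) = (1/2)*5 = 5/2)
T(P, O) = 5/2 - 18*O + 3*P (T(P, O) = (3*P - 18*O) + 5/2 = (-18*O + 3*P) + 5/2 = 5/2 - 18*O + 3*P)
B*111 + T(17, Q) = -210*111 + (5/2 - 18*343/8 + 3*17) = -23310 + (5/2 - 3087/4 + 51) = -23310 - 2873/4 = -96113/4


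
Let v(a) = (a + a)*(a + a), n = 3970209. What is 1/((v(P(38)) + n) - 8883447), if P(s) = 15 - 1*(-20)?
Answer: -1/4908338 ≈ -2.0373e-7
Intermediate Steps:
P(s) = 35 (P(s) = 15 + 20 = 35)
v(a) = 4*a² (v(a) = (2*a)*(2*a) = 4*a²)
1/((v(P(38)) + n) - 8883447) = 1/((4*35² + 3970209) - 8883447) = 1/((4*1225 + 3970209) - 8883447) = 1/((4900 + 3970209) - 8883447) = 1/(3975109 - 8883447) = 1/(-4908338) = -1/4908338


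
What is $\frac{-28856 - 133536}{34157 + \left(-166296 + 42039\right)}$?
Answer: $\frac{766}{425} \approx 1.8024$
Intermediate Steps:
$\frac{-28856 - 133536}{34157 + \left(-166296 + 42039\right)} = - \frac{162392}{34157 - 124257} = - \frac{162392}{-90100} = \left(-162392\right) \left(- \frac{1}{90100}\right) = \frac{766}{425}$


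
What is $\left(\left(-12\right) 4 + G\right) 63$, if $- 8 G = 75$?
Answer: $- \frac{28917}{8} \approx -3614.6$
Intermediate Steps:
$G = - \frac{75}{8}$ ($G = \left(- \frac{1}{8}\right) 75 = - \frac{75}{8} \approx -9.375$)
$\left(\left(-12\right) 4 + G\right) 63 = \left(\left(-12\right) 4 - \frac{75}{8}\right) 63 = \left(-48 - \frac{75}{8}\right) 63 = \left(- \frac{459}{8}\right) 63 = - \frac{28917}{8}$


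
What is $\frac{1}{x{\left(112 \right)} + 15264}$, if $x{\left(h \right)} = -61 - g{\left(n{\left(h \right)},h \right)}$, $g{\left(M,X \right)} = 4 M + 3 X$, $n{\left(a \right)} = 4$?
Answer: $\frac{1}{14851} \approx 6.7336 \cdot 10^{-5}$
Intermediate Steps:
$g{\left(M,X \right)} = 3 X + 4 M$
$x{\left(h \right)} = -77 - 3 h$ ($x{\left(h \right)} = -61 - \left(3 h + 4 \cdot 4\right) = -61 - \left(3 h + 16\right) = -61 - \left(16 + 3 h\right) = -77 - 3 h$)
$\frac{1}{x{\left(112 \right)} + 15264} = \frac{1}{\left(-77 - 336\right) + 15264} = \frac{1}{-413 + 15264} = \frac{1}{14851}$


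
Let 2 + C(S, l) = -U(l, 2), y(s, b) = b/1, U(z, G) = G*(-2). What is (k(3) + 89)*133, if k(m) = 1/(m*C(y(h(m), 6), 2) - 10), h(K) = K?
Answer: 47215/4 ≈ 11804.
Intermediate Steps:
U(z, G) = -2*G
y(s, b) = b (y(s, b) = b*1 = b)
C(S, l) = 2 (C(S, l) = -2 - (-2)*2 = -2 - 1*(-4) = -2 + 4 = 2)
k(m) = 1/(-10 + 2*m) (k(m) = 1/(m*2 - 10) = 1/(2*m - 10) = 1/(-10 + 2*m))
(k(3) + 89)*133 = (1/(2*(-5 + 3)) + 89)*133 = ((1/2)/(-2) + 89)*133 = ((1/2)*(-1/2) + 89)*133 = (-1/4 + 89)*133 = (355/4)*133 = 47215/4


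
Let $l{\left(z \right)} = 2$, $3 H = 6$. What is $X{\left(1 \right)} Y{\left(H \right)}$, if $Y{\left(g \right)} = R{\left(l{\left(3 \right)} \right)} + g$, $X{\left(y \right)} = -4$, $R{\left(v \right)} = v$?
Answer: $-16$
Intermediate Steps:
$H = 2$ ($H = \frac{1}{3} \cdot 6 = 2$)
$Y{\left(g \right)} = 2 + g$
$X{\left(1 \right)} Y{\left(H \right)} = - 4 \left(2 + 2\right) = \left(-4\right) 4 = -16$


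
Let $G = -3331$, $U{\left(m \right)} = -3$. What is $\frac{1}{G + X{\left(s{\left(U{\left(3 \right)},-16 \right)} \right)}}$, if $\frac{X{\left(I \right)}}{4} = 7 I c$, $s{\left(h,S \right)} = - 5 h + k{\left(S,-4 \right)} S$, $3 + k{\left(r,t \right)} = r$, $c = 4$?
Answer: $\frac{1}{32397} \approx 3.0867 \cdot 10^{-5}$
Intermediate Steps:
$k{\left(r,t \right)} = -3 + r$
$s{\left(h,S \right)} = - 5 h + S \left(-3 + S\right)$ ($s{\left(h,S \right)} = - 5 h + \left(-3 + S\right) S = - 5 h + S \left(-3 + S\right)$)
$X{\left(I \right)} = 112 I$ ($X{\left(I \right)} = 4 \cdot 7 I 4 = 4 \cdot 28 I = 112 I$)
$\frac{1}{G + X{\left(s{\left(U{\left(3 \right)},-16 \right)} \right)}} = \frac{1}{-3331 + 112 \left(\left(-5\right) \left(-3\right) - 16 \left(-3 - 16\right)\right)} = \frac{1}{-3331 + 112 \left(15 - -304\right)} = \frac{1}{-3331 + 112 \left(15 + 304\right)} = \frac{1}{-3331 + 112 \cdot 319} = \frac{1}{-3331 + 35728} = \frac{1}{32397}$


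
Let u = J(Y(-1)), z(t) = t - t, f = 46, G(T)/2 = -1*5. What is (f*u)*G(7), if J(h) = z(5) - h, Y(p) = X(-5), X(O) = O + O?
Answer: -4600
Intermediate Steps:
X(O) = 2*O
Y(p) = -10 (Y(p) = 2*(-5) = -10)
G(T) = -10 (G(T) = 2*(-1*5) = 2*(-5) = -10)
z(t) = 0
J(h) = -h (J(h) = 0 - h = -h)
u = 10 (u = -1*(-10) = 10)
(f*u)*G(7) = (46*10)*(-10) = 460*(-10) = -4600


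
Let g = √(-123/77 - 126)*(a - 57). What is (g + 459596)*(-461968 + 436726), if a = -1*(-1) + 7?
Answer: -11601122232 + 883470*I*√30261/11 ≈ -1.1601e+10 + 1.3971e+7*I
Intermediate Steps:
a = 8 (a = 1 + 7 = 8)
g = -35*I*√30261/11 (g = √(-123/77 - 126)*(8 - 57) = √(-123*1/77 - 126)*(-49) = √(-123/77 - 126)*(-49) = √(-9825/77)*(-49) = (5*I*√30261/77)*(-49) = -35*I*√30261/11 ≈ -553.5*I)
(g + 459596)*(-461968 + 436726) = (-35*I*√30261/11 + 459596)*(-461968 + 436726) = (459596 - 35*I*√30261/11)*(-25242) = -11601122232 + 883470*I*√30261/11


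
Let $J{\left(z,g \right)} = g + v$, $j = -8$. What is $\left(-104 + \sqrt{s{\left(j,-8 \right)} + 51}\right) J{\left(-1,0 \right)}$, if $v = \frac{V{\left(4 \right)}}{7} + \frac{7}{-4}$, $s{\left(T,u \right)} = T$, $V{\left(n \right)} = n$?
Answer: $\frac{858}{7} - \frac{33 \sqrt{43}}{28} \approx 114.84$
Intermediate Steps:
$v = - \frac{33}{28}$ ($v = \frac{4}{7} + \frac{7}{-4} = 4 \cdot \frac{1}{7} + 7 \left(- \frac{1}{4}\right) = \frac{4}{7} - \frac{7}{4} = - \frac{33}{28} \approx -1.1786$)
$J{\left(z,g \right)} = - \frac{33}{28} + g$ ($J{\left(z,g \right)} = g - \frac{33}{28} = - \frac{33}{28} + g$)
$\left(-104 + \sqrt{s{\left(j,-8 \right)} + 51}\right) J{\left(-1,0 \right)} = \left(-104 + \sqrt{-8 + 51}\right) \left(- \frac{33}{28} + 0\right) = \left(-104 + \sqrt{43}\right) \left(- \frac{33}{28}\right) = \frac{858}{7} - \frac{33 \sqrt{43}}{28}$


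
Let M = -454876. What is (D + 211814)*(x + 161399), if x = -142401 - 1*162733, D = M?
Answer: 34936516570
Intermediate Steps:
D = -454876
x = -305134 (x = -142401 - 162733 = -305134)
(D + 211814)*(x + 161399) = (-454876 + 211814)*(-305134 + 161399) = -243062*(-143735) = 34936516570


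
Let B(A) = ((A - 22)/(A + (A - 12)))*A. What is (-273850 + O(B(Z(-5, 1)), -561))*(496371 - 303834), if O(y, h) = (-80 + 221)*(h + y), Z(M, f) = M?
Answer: -1498699728909/22 ≈ -6.8123e+10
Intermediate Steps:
B(A) = A*(-22 + A)/(-12 + 2*A) (B(A) = ((-22 + A)/(A + (-12 + A)))*A = ((-22 + A)/(-12 + 2*A))*A = A*(-22 + A)/(-12 + 2*A))
O(y, h) = 141*h + 141*y (O(y, h) = 141*(h + y) = 141*h + 141*y)
(-273850 + O(B(Z(-5, 1)), -561))*(496371 - 303834) = (-273850 + (141*(-561) + 141*((½)*(-5)*(-22 - 5)/(-6 - 5))))*(496371 - 303834) = (-273850 + (-79101 + 141*((½)*(-5)*(-27)/(-11))))*192537 = (-273850 + (-79101 + 141*((½)*(-5)*(-1/11)*(-27))))*192537 = (-273850 + (-79101 + 141*(-135/22)))*192537 = (-273850 + (-79101 - 19035/22))*192537 = (-273850 - 1759257/22)*192537 = -7783957/22*192537 = -1498699728909/22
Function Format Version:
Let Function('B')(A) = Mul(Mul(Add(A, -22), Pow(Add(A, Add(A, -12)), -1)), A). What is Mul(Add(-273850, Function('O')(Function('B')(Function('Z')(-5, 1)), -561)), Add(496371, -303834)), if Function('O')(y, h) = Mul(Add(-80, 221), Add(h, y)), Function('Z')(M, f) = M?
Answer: Rational(-1498699728909, 22) ≈ -6.8123e+10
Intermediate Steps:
Function('B')(A) = Mul(A, Pow(Add(-12, Mul(2, A)), -1), Add(-22, A)) (Function('B')(A) = Mul(Mul(Add(-22, A), Pow(Add(A, Add(-12, A)), -1)), A) = Mul(Mul(Add(-22, A), Pow(Add(-12, Mul(2, A)), -1)), A) = Mul(Mul(Pow(Add(-12, Mul(2, A)), -1), Add(-22, A)), A) = Mul(A, Pow(Add(-12, Mul(2, A)), -1), Add(-22, A)))
Function('O')(y, h) = Add(Mul(141, h), Mul(141, y)) (Function('O')(y, h) = Mul(141, Add(h, y)) = Add(Mul(141, h), Mul(141, y)))
Mul(Add(-273850, Function('O')(Function('B')(Function('Z')(-5, 1)), -561)), Add(496371, -303834)) = Mul(Add(-273850, Add(Mul(141, -561), Mul(141, Mul(Rational(1, 2), -5, Pow(Add(-6, -5), -1), Add(-22, -5))))), Add(496371, -303834)) = Mul(Add(-273850, Add(-79101, Mul(141, Mul(Rational(1, 2), -5, Pow(-11, -1), -27)))), 192537) = Mul(Add(-273850, Add(-79101, Mul(141, Mul(Rational(1, 2), -5, Rational(-1, 11), -27)))), 192537) = Mul(Add(-273850, Add(-79101, Mul(141, Rational(-135, 22)))), 192537) = Mul(Add(-273850, Add(-79101, Rational(-19035, 22))), 192537) = Mul(Add(-273850, Rational(-1759257, 22)), 192537) = Mul(Rational(-7783957, 22), 192537) = Rational(-1498699728909, 22)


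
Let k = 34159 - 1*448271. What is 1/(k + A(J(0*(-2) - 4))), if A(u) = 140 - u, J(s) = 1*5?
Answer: -1/413977 ≈ -2.4156e-6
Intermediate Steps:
J(s) = 5
k = -414112 (k = 34159 - 448271 = -414112)
1/(k + A(J(0*(-2) - 4))) = 1/(-414112 + (140 - 1*5)) = 1/(-414112 + (140 - 5)) = 1/(-414112 + 135) = 1/(-413977) = -1/413977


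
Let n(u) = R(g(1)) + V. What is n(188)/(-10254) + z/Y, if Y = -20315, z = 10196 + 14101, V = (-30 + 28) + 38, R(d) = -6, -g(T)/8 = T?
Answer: -41625148/34718335 ≈ -1.1989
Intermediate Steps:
g(T) = -8*T
V = 36 (V = -2 + 38 = 36)
z = 24297
n(u) = 30 (n(u) = -6 + 36 = 30)
n(188)/(-10254) + z/Y = 30/(-10254) + 24297/(-20315) = 30*(-1/10254) + 24297*(-1/20315) = -5/1709 - 24297/20315 = -41625148/34718335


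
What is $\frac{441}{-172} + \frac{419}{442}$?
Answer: $- \frac{61427}{38012} \approx -1.616$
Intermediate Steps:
$\frac{441}{-172} + \frac{419}{442} = 441 \left(- \frac{1}{172}\right) + 419 \cdot \frac{1}{442} = - \frac{441}{172} + \frac{419}{442} = - \frac{61427}{38012}$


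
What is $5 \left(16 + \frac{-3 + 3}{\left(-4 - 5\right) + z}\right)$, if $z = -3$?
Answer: $80$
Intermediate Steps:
$5 \left(16 + \frac{-3 + 3}{\left(-4 - 5\right) + z}\right) = 5 \left(16 + \frac{-3 + 3}{\left(-4 - 5\right) - 3}\right) = 5 \left(16 + \frac{0}{\left(-4 - 5\right) - 3}\right) = 5 \left(16 + \frac{0}{-9 - 3}\right) = 5 \left(16 + \frac{0}{-12}\right) = 5 \left(16 + 0 \left(- \frac{1}{12}\right)\right) = 5 \left(16 + 0\right) = 5 \cdot 16 = 80$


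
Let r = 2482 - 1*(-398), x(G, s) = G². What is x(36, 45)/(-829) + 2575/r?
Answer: -319561/477504 ≈ -0.66923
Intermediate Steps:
r = 2880 (r = 2482 + 398 = 2880)
x(36, 45)/(-829) + 2575/r = 36²/(-829) + 2575/2880 = 1296*(-1/829) + 2575*(1/2880) = -1296/829 + 515/576 = -319561/477504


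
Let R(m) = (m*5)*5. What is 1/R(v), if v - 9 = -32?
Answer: -1/575 ≈ -0.0017391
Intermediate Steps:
v = -23 (v = 9 - 32 = -23)
R(m) = 25*m (R(m) = (5*m)*5 = 25*m)
1/R(v) = 1/(25*(-23)) = 1/(-575) = -1/575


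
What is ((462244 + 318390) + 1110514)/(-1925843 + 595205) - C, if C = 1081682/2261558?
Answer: -1429067015425/752328753501 ≈ -1.8995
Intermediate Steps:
C = 540841/1130779 (C = 1081682*(1/2261558) = 540841/1130779 ≈ 0.47829)
((462244 + 318390) + 1110514)/(-1925843 + 595205) - C = ((462244 + 318390) + 1110514)/(-1925843 + 595205) - 1*540841/1130779 = (780634 + 1110514)/(-1330638) - 540841/1130779 = 1891148*(-1/1330638) - 540841/1130779 = -945574/665319 - 540841/1130779 = -1429067015425/752328753501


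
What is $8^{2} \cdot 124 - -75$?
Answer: $8011$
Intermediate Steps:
$8^{2} \cdot 124 - -75 = 64 \cdot 124 + 75 = 7936 + 75 = 8011$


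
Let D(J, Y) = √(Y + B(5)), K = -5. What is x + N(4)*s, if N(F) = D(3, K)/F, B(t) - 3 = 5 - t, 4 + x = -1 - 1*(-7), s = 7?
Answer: 2 + 7*I*√2/4 ≈ 2.0 + 2.4749*I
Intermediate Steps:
x = 2 (x = -4 + (-1 - 1*(-7)) = -4 + (-1 + 7) = -4 + 6 = 2)
B(t) = 8 - t (B(t) = 3 + (5 - t) = 8 - t)
D(J, Y) = √(3 + Y) (D(J, Y) = √(Y + (8 - 1*5)) = √(Y + (8 - 5)) = √(Y + 3) = √(3 + Y))
N(F) = I*√2/F (N(F) = √(3 - 5)/F = √(-2)/F = (I*√2)/F = I*√2/F)
x + N(4)*s = 2 + (I*√2/4)*7 = 2 + 7*I*√2/4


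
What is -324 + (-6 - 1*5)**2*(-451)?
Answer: -54895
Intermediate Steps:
-324 + (-6 - 1*5)**2*(-451) = -324 + (-6 - 5)**2*(-451) = -324 + (-11)**2*(-451) = -324 + 121*(-451) = -324 - 54571 = -54895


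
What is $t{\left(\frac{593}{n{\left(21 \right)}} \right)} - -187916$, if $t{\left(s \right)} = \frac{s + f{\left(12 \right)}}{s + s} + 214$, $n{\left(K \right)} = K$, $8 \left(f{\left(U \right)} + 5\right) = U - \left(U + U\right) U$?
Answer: $\frac{446243887}{2372} \approx 1.8813 \cdot 10^{5}$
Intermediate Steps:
$f{\left(U \right)} = -5 - \frac{U^{2}}{4} + \frac{U}{8}$ ($f{\left(U \right)} = -5 + \frac{U - \left(U + U\right) U}{8} = -5 + \frac{U - 2 U U}{8} = -5 + \frac{U - 2 U^{2}}{8} = -5 - \left(- \frac{U}{8} + \frac{U^{2}}{4}\right) = -5 - \frac{U^{2}}{4} + \frac{U}{8}$)
$t{\left(s \right)} = 214 + \frac{- \frac{79}{2} + s}{2 s}$ ($t{\left(s \right)} = \frac{s - \left(\frac{7}{2} + 36\right)}{s + s} + 214 = \frac{s - \frac{79}{2}}{2 s} + 214 = \left(s - \frac{79}{2}\right) \frac{1}{2 s} + 214 = \left(- \frac{79}{2} + s\right) \frac{1}{2 s} + 214 = \frac{- \frac{79}{2} + s}{2 s} + 214 = 214 + \frac{- \frac{79}{2} + s}{2 s}$)
$t{\left(\frac{593}{n{\left(21 \right)}} \right)} - -187916 = \frac{-79 + 858 \cdot \frac{593}{21}}{4 \cdot \frac{593}{21}} - -187916 = \frac{-79 + 858 \cdot 593 \cdot \frac{1}{21}}{4 \cdot 593 \cdot \frac{1}{21}} + 187916 = \frac{-79 + 858 \cdot \frac{593}{21}}{4 \cdot \frac{593}{21}} + 187916 = \frac{1}{4} \cdot \frac{21}{593} \left(-79 + \frac{169598}{7}\right) + 187916 = \frac{1}{4} \cdot \frac{21}{593} \cdot \frac{169045}{7} + 187916 = \frac{507135}{2372} + 187916 = \frac{446243887}{2372}$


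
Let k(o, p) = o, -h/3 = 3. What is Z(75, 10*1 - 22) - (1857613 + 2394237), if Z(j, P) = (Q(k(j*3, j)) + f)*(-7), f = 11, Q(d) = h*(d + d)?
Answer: -4223577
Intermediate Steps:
h = -9 (h = -3*3 = -9)
Q(d) = -18*d (Q(d) = -9*(d + d) = -18*d)
Z(j, P) = -77 + 378*j (Z(j, P) = (-18*j*3 + 11)*(-7) = (-54*j + 11)*(-7) = (11 - 54*j)*(-7) = -77 + 378*j)
Z(75, 10*1 - 22) - (1857613 + 2394237) = (-77 + 378*75) - (1857613 + 2394237) = (-77 + 28350) - 1*4251850 = 28273 - 4251850 = -4223577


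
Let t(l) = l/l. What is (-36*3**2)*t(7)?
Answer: -324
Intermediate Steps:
t(l) = 1
(-36*3**2)*t(7) = -36*3**2*1 = -36*9*1 = -324*1 = -324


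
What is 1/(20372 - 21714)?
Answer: -1/1342 ≈ -0.00074516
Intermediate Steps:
1/(20372 - 21714) = 1/(-1342) = -1/1342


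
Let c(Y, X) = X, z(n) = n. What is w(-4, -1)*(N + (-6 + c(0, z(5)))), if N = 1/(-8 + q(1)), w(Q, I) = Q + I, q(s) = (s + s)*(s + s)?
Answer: 25/4 ≈ 6.2500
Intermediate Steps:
q(s) = 4*s² (q(s) = (2*s)*(2*s) = 4*s²)
w(Q, I) = I + Q
N = -¼ (N = 1/(-8 + 4*1²) = 1/(-8 + 4*1) = 1/(-8 + 4) = 1/(-4) = -¼ ≈ -0.25000)
w(-4, -1)*(N + (-6 + c(0, z(5)))) = (-1 - 4)*(-¼ + (-6 + 5)) = -5*(-¼ - 1) = -5*(-5/4) = 25/4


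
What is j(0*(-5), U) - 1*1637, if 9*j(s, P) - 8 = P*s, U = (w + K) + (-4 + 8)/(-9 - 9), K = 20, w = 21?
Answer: -14725/9 ≈ -1636.1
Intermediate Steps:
U = 367/9 (U = (21 + 20) + (-4 + 8)/(-9 - 9) = 41 + 4/(-18) = 41 + 4*(-1/18) = 41 - 2/9 = 367/9 ≈ 40.778)
j(s, P) = 8/9 + P*s/9 (j(s, P) = 8/9 + (P*s)/9 = 8/9 + P*s/9)
j(0*(-5), U) - 1*1637 = (8/9 + (⅑)*(367/9)*(0*(-5))) - 1*1637 = (8/9 + (⅑)*(367/9)*0) - 1637 = (8/9 + 0) - 1637 = 8/9 - 1637 = -14725/9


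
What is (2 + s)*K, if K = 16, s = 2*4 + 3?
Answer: 208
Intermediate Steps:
s = 11 (s = 8 + 3 = 11)
(2 + s)*K = (2 + 11)*16 = 13*16 = 208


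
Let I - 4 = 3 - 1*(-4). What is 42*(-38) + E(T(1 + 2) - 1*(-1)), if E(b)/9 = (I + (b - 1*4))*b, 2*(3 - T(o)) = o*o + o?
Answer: -1686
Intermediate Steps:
I = 11 (I = 4 + (3 - 1*(-4)) = 4 + (3 + 4) = 4 + 7 = 11)
T(o) = 3 - o/2 - o²/2 (T(o) = 3 - (o*o + o)/2 = 3 - (o² + o)/2 = 3 - (o + o²)/2 = 3 + (-o/2 - o²/2) = 3 - o/2 - o²/2)
E(b) = 9*b*(7 + b) (E(b) = 9*((11 + (b - 1*4))*b) = 9*((11 + (b - 4))*b) = 9*((11 + (-4 + b))*b) = 9*((7 + b)*b) = 9*(b*(7 + b)) = 9*b*(7 + b))
42*(-38) + E(T(1 + 2) - 1*(-1)) = 42*(-38) + 9*((3 - (1 + 2)/2 - (1 + 2)²/2) - 1*(-1))*(7 + ((3 - (1 + 2)/2 - (1 + 2)²/2) - 1*(-1))) = -1596 + 9*((3 - ½*3 - ½*3²) + 1)*(7 + ((3 - ½*3 - ½*3²) + 1)) = -1596 + 9*((3 - 3/2 - ½*9) + 1)*(7 + ((3 - 3/2 - ½*9) + 1)) = -1596 + 9*((3 - 3/2 - 9/2) + 1)*(7 + ((3 - 3/2 - 9/2) + 1)) = -1596 + 9*(-3 + 1)*(7 + (-3 + 1)) = -1596 + 9*(-2)*(7 - 2) = -1596 + 9*(-2)*5 = -1596 - 90 = -1686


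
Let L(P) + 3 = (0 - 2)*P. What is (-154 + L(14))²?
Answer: 34225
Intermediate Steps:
L(P) = -3 - 2*P (L(P) = -3 + (0 - 2)*P = -3 - 2*P)
(-154 + L(14))² = (-154 + (-3 - 2*14))² = (-154 + (-3 - 28))² = (-154 - 31)² = (-185)² = 34225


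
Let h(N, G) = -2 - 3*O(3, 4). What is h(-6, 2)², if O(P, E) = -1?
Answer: 1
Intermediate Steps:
h(N, G) = 1 (h(N, G) = -2 - 3*(-1) = -2 + 3 = 1)
h(-6, 2)² = 1² = 1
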